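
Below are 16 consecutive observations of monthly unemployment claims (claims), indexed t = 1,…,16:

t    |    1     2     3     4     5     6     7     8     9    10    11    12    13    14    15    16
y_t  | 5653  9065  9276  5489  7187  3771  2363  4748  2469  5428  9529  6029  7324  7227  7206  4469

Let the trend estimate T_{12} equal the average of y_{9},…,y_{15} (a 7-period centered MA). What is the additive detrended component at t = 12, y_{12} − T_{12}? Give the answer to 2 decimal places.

Trend T_12 = (2469 + 5428 + 9529 + 6029 + 7324 + 7227 + 7206) / 7 = 45212/7 = 6458.8571
Detrended value: 6029 − 6458.8571 = -429.86

-429.86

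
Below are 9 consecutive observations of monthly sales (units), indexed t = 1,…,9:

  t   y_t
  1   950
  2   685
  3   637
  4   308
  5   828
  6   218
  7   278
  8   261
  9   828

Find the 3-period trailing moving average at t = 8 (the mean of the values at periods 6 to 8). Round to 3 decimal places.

Sum of periods 6–8: 218 + 278 + 261 = 757
Divide by 3: 757 / 3 = 252.333

252.333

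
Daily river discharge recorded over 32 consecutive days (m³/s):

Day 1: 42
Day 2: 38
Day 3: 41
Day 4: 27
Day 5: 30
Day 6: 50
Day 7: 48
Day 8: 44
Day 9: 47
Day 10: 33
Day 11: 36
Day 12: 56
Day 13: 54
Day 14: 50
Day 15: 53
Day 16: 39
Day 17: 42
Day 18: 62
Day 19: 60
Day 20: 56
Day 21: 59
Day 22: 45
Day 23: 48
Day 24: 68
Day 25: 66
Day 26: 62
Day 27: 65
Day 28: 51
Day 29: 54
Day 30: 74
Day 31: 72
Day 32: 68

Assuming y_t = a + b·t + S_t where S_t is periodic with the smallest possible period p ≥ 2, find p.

6

First differences y_{t+1} − y_t: -4, 3, -14, 3, 20, -2, -4, 3, -14, 3, 20, -2, -4, 3, …
The difference pattern repeats every 6 terms and not for any smaller step, so p = 6.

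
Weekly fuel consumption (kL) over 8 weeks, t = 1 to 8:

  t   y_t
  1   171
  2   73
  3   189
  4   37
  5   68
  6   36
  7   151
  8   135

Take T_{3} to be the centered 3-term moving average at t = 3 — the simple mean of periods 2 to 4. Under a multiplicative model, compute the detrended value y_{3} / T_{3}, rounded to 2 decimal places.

1.90

Trend T_3 = (73 + 189 + 37) / 3 = 299/3 = 99.6667
Ratio to trend: 189 / 99.6667 = 1.90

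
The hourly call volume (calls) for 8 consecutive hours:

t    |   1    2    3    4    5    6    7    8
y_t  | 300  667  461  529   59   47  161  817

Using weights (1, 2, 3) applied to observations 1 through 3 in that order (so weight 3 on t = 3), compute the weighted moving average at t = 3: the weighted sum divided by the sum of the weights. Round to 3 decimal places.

Weighted sum: 1·300 + 2·667 + 3·461 = 300 + 1334 + 1383 = 3017
Weight total: 1 + 2 + 3 = 6
WMA = 3017 / 6 = 502.833

502.833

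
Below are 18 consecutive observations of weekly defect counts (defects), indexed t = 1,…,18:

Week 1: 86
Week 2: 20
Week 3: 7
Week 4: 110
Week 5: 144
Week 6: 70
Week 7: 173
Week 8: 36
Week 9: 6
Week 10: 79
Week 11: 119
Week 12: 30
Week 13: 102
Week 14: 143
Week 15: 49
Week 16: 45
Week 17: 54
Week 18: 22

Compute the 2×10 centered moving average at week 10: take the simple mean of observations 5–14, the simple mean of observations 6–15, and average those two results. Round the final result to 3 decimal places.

85.450

Sum over 5–14: 144 + 70 + 173 + 36 + 6 + 79 + 119 + 30 + 102 + 143 = 902
Sum over 6–15: 70 + 173 + 36 + 6 + 79 + 119 + 30 + 102 + 143 + 49 = 807
CMA at t=10 = (902 + 807) / (2·10) = 1709 / 20 = 85.450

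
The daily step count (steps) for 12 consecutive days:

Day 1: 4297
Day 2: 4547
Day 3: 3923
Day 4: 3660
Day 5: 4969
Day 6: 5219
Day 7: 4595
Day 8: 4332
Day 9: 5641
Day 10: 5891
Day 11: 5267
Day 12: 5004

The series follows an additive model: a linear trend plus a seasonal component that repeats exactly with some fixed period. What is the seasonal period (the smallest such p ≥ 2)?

First differences y_{t+1} − y_t: 250, -624, -263, 1309, 250, -624, -263, 1309, 250, -624, …
The difference pattern repeats every 4 terms and not for any smaller step, so p = 4.

4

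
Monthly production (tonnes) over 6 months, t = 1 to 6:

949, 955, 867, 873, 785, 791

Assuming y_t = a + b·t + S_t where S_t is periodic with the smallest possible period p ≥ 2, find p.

2

First differences y_{t+1} − y_t: 6, -88, 6, -88, 6, …
The difference pattern repeats every 2 terms and not for any smaller step, so p = 2.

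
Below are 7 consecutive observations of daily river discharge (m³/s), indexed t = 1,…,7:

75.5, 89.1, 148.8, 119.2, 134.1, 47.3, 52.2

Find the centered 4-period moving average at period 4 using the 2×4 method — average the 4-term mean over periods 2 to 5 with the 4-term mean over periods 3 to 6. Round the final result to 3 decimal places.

Sum over 2–5: 89.1 + 148.8 + 119.2 + 134.1 = 491.2
Sum over 3–6: 148.8 + 119.2 + 134.1 + 47.3 = 449.4
CMA at t=4 = (491.2 + 449.4) / (2·4) = 940.6 / 8 = 117.575

117.575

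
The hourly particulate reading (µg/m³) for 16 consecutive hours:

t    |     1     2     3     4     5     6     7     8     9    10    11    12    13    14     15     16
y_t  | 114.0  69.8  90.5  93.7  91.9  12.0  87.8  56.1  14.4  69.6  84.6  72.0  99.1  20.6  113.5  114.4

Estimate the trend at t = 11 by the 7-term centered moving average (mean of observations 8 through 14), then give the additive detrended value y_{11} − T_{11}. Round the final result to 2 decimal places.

Trend T_11 = (56.1 + 14.4 + 69.6 + 84.6 + 72.0 + 99.1 + 20.6) / 7 = 416.4/7 = 59.4857
Detrended value: 84.6 − 59.4857 = 25.11

25.11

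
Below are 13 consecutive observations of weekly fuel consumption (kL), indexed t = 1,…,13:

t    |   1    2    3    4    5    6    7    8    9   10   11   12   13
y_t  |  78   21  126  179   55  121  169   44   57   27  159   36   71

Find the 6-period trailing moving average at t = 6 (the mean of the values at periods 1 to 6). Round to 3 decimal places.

Sum of periods 1–6: 78 + 21 + 126 + 179 + 55 + 121 = 580
Divide by 6: 580 / 6 = 96.667

96.667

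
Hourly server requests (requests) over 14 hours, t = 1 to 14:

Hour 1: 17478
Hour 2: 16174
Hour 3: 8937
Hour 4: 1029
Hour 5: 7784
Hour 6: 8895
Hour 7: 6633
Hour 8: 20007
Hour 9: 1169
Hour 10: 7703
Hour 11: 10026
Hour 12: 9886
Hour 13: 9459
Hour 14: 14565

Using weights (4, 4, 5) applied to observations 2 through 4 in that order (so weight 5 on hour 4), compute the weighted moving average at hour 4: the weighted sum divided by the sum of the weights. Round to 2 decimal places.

Weighted sum: 4·16174 + 4·8937 + 5·1029 = 64696 + 35748 + 5145 = 105589
Weight total: 4 + 4 + 5 = 13
WMA = 105589 / 13 = 8122.23

8122.23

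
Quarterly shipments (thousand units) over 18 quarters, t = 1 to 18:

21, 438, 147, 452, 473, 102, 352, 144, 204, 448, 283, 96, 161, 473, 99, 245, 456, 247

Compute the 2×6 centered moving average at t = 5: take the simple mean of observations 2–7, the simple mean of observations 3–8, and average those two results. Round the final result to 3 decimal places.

302.833

Sum over 2–7: 438 + 147 + 452 + 473 + 102 + 352 = 1964
Sum over 3–8: 147 + 452 + 473 + 102 + 352 + 144 = 1670
CMA at t=5 = (1964 + 1670) / (2·6) = 3634 / 12 = 302.833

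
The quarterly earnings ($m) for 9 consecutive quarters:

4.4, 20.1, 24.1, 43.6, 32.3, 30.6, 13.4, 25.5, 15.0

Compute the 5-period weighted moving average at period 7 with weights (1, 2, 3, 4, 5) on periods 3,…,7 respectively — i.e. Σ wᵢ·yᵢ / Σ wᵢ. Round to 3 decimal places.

26.507

Weighted sum: 1·24.1 + 2·43.6 + 3·32.3 + 4·30.6 + 5·13.4 = 24.1 + 87.2 + 96.9 + 122.4 + 67.0 = 397.6
Weight total: 1 + 2 + 3 + 4 + 5 = 15
WMA = 397.6 / 15 = 26.507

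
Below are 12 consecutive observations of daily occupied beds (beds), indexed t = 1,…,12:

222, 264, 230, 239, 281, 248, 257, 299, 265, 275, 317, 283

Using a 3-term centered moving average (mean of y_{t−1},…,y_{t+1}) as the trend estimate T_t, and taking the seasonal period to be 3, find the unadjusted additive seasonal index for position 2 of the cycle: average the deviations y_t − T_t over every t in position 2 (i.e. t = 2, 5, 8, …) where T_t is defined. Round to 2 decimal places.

Season position 2 occurs at t = 2, 5, 8, 11 (where T_t is defined).
t=2: T_2 = 238.6667; y_2 − T_2 = 264 − 238.6667 = 25.3333
t=5: T_5 = 256.0000; y_5 − T_5 = 281 − 256.0000 = 25.0000
t=8: T_8 = 273.6667; y_8 − T_8 = 299 − 273.6667 = 25.3333
t=11: T_11 = 291.6667; y_11 − T_11 = 317 − 291.6667 = 25.3333
Mean deviation: (25.3333 + 25.0000 + 25.3333 + 25.3333) / 4 = 25.25

25.25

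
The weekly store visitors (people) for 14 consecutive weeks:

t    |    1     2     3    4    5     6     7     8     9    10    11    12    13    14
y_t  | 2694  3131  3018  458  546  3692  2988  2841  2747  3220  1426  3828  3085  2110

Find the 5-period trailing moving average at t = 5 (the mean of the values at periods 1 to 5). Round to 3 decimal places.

1969.400

Sum of periods 1–5: 2694 + 3131 + 3018 + 458 + 546 = 9847
Divide by 5: 9847 / 5 = 1969.400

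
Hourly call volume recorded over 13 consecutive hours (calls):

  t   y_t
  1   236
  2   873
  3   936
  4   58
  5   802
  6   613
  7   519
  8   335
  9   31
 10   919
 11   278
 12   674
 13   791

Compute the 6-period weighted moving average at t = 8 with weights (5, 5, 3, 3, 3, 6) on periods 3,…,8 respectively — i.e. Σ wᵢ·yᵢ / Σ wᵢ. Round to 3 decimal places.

Weighted sum: 5·936 + 5·58 + 3·802 + 3·613 + 3·519 + 6·335 = 4680 + 290 + 2406 + 1839 + 1557 + 2010 = 12782
Weight total: 5 + 5 + 3 + 3 + 3 + 6 = 25
WMA = 12782 / 25 = 511.280

511.280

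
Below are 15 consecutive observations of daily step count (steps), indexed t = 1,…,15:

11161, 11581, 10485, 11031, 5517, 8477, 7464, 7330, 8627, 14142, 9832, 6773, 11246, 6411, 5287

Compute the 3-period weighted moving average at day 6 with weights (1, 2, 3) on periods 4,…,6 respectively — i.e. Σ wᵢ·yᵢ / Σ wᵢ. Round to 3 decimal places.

Weighted sum: 1·11031 + 2·5517 + 3·8477 = 11031 + 11034 + 25431 = 47496
Weight total: 1 + 2 + 3 = 6
WMA = 47496 / 6 = 7916.000

7916.000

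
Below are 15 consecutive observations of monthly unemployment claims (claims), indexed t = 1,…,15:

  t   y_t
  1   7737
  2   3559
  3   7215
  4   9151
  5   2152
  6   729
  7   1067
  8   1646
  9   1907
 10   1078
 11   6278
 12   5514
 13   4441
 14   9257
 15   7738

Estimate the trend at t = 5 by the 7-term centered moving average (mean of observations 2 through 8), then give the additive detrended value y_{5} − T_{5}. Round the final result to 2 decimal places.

-1493.57

Trend T_5 = (3559 + 7215 + 9151 + 2152 + 729 + 1067 + 1646) / 7 = 25519/7 = 3645.5714
Detrended value: 2152 − 3645.5714 = -1493.57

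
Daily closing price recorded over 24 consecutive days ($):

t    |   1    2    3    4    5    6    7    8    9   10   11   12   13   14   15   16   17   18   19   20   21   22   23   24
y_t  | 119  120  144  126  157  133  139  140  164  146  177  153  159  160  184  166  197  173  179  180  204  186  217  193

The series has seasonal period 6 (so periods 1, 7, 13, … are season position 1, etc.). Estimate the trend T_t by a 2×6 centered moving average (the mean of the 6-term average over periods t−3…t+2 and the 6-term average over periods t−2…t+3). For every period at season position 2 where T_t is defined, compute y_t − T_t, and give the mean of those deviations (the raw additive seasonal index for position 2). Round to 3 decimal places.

-8.167

Season position 2 occurs at t = 8, 14, 20 (where T_t is defined).
t=8: T_8 = 148.16667; y_8 − T_8 = 140 − 148.16667 = -8.16667
t=14: T_14 = 168.16667; y_14 − T_14 = 160 − 168.16667 = -8.16667
t=20: T_20 = 188.16667; y_20 − T_20 = 180 − 188.16667 = -8.16667
Mean deviation: (-8.16667 + -8.16667 + -8.16667) / 3 = -8.167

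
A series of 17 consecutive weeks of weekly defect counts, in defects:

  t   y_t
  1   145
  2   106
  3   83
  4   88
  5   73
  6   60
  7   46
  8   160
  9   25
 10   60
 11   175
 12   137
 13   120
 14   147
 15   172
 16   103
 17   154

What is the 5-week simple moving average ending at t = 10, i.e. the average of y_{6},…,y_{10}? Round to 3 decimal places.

70.200

Sum of periods 6–10: 60 + 46 + 160 + 25 + 60 = 351
Divide by 5: 351 / 5 = 70.200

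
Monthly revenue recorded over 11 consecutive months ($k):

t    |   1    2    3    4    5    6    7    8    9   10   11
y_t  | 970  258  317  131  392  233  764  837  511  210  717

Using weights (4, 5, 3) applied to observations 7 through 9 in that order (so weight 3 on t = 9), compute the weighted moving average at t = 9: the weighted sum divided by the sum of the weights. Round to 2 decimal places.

731.17

Weighted sum: 4·764 + 5·837 + 3·511 = 3056 + 4185 + 1533 = 8774
Weight total: 4 + 5 + 3 = 12
WMA = 8774 / 12 = 731.17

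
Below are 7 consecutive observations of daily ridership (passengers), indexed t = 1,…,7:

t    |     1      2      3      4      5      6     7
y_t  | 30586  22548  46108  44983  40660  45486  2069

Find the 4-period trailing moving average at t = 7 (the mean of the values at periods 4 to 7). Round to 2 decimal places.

33299.50

Sum of periods 4–7: 44983 + 40660 + 45486 + 2069 = 133198
Divide by 4: 133198 / 4 = 33299.50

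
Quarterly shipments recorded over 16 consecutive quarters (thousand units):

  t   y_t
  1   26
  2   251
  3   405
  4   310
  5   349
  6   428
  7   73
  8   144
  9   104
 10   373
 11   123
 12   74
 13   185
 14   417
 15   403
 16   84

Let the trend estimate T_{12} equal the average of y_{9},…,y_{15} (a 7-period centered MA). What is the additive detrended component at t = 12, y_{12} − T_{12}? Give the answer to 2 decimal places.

Trend T_12 = (104 + 373 + 123 + 74 + 185 + 417 + 403) / 7 = 1679/7 = 239.8571
Detrended value: 74 − 239.8571 = -165.86

-165.86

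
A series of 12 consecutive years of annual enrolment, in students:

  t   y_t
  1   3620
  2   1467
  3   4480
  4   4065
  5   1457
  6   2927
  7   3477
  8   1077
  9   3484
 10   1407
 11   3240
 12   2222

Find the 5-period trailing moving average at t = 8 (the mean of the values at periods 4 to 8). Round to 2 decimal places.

Sum of periods 4–8: 4065 + 1457 + 2927 + 3477 + 1077 = 13003
Divide by 5: 13003 / 5 = 2600.60

2600.60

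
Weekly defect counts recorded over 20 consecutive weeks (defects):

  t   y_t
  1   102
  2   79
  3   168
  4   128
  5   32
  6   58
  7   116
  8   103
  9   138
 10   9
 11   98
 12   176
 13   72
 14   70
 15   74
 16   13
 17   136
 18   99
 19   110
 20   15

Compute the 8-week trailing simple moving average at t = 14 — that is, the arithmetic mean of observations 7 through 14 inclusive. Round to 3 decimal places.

Sum of periods 7–14: 116 + 103 + 138 + 9 + 98 + 176 + 72 + 70 = 782
Divide by 8: 782 / 8 = 97.750

97.750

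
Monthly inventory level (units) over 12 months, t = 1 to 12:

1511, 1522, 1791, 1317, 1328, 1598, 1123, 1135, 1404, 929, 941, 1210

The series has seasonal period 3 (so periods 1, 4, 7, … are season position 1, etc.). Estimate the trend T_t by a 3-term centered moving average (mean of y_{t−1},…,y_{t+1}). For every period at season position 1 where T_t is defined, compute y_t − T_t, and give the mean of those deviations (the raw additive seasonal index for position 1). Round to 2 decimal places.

Season position 1 occurs at t = 4, 7, 10 (where T_t is defined).
t=4: T_4 = 1478.6667; y_4 − T_4 = 1317 − 1478.6667 = -161.6667
t=7: T_7 = 1285.3333; y_7 − T_7 = 1123 − 1285.3333 = -162.3333
t=10: T_10 = 1091.3333; y_10 − T_10 = 929 − 1091.3333 = -162.3333
Mean deviation: (-161.6667 + -162.3333 + -162.3333) / 3 = -162.11

-162.11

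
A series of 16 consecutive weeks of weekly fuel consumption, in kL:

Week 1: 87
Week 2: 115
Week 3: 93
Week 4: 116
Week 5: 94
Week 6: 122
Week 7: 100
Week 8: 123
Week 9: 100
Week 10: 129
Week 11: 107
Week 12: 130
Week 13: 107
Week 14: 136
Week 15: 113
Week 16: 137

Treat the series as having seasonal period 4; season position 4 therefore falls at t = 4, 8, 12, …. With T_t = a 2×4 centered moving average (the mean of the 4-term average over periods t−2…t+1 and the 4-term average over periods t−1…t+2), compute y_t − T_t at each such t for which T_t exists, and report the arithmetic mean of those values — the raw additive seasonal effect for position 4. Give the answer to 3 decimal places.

Season position 4 occurs at t = 4, 8, 12 (where T_t is defined).
t=4: T_4 = 105.37500; y_4 − T_4 = 116 − 105.37500 = 10.62500
t=8: T_8 = 112.12500; y_8 − T_8 = 123 − 112.12500 = 10.87500
t=12: T_12 = 119.12500; y_12 − T_12 = 130 − 119.12500 = 10.87500
Mean deviation: (10.62500 + 10.87500 + 10.87500) / 3 = 10.792

10.792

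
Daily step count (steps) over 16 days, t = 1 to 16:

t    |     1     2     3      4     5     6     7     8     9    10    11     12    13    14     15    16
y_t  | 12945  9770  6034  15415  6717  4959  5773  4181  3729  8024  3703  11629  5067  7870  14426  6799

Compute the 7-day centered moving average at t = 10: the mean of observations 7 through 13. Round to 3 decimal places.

6015.143

Sum of periods 7–13: 5773 + 4181 + 3729 + 8024 + 3703 + 11629 + 5067 = 42106
Divide by 7: 42106 / 7 = 6015.143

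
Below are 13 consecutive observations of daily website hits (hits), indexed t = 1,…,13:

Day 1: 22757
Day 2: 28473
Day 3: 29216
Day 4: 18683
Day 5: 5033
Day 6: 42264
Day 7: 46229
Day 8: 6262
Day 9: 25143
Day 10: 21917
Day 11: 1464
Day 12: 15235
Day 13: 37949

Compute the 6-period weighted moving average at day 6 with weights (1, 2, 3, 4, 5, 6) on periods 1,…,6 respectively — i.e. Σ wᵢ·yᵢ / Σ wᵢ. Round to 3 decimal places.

Weighted sum: 1·22757 + 2·28473 + 3·29216 + 4·18683 + 5·5033 + 6·42264 = 22757 + 56946 + 87648 + 74732 + 25165 + 253584 = 520832
Weight total: 1 + 2 + 3 + 4 + 5 + 6 = 21
WMA = 520832 / 21 = 24801.524

24801.524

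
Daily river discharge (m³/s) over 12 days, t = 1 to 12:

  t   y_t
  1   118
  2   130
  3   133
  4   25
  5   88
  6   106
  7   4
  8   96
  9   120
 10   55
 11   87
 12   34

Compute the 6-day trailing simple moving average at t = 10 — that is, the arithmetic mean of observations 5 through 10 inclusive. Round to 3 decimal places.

78.167

Sum of periods 5–10: 88 + 106 + 4 + 96 + 120 + 55 = 469
Divide by 6: 469 / 6 = 78.167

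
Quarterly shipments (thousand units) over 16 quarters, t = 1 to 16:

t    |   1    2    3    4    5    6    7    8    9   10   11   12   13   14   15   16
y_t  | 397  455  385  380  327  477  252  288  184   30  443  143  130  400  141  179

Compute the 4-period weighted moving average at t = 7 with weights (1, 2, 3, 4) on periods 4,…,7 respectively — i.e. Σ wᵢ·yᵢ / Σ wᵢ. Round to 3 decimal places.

Weighted sum: 1·380 + 2·327 + 3·477 + 4·252 = 380 + 654 + 1431 + 1008 = 3473
Weight total: 1 + 2 + 3 + 4 = 10
WMA = 3473 / 10 = 347.300

347.300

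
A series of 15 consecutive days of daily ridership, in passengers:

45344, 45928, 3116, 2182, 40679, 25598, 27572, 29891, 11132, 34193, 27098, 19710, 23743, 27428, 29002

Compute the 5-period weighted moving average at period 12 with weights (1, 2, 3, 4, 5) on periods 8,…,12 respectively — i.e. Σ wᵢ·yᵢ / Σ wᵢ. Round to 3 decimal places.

24111.733

Weighted sum: 1·29891 + 2·11132 + 3·34193 + 4·27098 + 5·19710 = 29891 + 22264 + 102579 + 108392 + 98550 = 361676
Weight total: 1 + 2 + 3 + 4 + 5 = 15
WMA = 361676 / 15 = 24111.733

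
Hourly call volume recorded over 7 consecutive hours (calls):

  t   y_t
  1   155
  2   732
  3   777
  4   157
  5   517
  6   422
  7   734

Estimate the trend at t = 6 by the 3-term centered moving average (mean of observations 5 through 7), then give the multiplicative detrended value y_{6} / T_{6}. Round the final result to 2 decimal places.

Trend T_6 = (517 + 422 + 734) / 3 = 1673/3 = 557.6667
Ratio to trend: 422 / 557.6667 = 0.76

0.76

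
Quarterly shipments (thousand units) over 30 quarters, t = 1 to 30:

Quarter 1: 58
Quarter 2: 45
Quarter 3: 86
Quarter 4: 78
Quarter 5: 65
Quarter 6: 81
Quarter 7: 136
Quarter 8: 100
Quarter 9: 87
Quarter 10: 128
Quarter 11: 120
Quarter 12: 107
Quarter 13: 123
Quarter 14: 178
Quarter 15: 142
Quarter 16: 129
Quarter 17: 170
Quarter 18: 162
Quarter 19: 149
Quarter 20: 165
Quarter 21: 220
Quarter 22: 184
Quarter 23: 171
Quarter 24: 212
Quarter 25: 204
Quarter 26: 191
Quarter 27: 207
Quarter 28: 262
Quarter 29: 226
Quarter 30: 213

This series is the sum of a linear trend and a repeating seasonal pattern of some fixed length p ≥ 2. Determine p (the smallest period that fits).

7

First differences y_{t+1} − y_t: -13, 41, -8, -13, 16, 55, -36, -13, 41, -8, -13, 16, 55, -36, -13, 41, …
The difference pattern repeats every 7 terms and not for any smaller step, so p = 7.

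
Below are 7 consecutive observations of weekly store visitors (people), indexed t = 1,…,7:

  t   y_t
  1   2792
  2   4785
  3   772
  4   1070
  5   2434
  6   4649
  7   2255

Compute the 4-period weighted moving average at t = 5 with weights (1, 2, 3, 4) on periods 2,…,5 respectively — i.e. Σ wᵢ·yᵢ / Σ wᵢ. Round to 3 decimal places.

1927.500

Weighted sum: 1·4785 + 2·772 + 3·1070 + 4·2434 = 4785 + 1544 + 3210 + 9736 = 19275
Weight total: 1 + 2 + 3 + 4 = 10
WMA = 19275 / 10 = 1927.500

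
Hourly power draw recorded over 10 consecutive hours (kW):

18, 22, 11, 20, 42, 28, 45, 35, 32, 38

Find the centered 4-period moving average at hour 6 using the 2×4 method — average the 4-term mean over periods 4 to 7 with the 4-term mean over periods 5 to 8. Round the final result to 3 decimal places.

35.625

Sum over 4–7: 20 + 42 + 28 + 45 = 135
Sum over 5–8: 42 + 28 + 45 + 35 = 150
CMA at t=6 = (135 + 150) / (2·4) = 285 / 8 = 35.625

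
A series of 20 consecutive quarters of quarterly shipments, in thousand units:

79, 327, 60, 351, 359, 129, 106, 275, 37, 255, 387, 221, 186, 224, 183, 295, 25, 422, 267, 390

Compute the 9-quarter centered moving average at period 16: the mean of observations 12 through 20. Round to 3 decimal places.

Sum of periods 12–20: 221 + 186 + 224 + 183 + 295 + 25 + 422 + 267 + 390 = 2213
Divide by 9: 2213 / 9 = 245.889

245.889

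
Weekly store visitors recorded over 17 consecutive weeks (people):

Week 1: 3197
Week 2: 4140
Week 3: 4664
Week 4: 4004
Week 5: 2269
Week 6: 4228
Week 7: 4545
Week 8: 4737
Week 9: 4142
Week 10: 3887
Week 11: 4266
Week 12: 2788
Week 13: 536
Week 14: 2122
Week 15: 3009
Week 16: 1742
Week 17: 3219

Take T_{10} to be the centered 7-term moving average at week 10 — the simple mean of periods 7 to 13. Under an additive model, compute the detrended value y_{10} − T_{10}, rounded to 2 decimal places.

329.71

Trend T_10 = (4545 + 4737 + 4142 + 3887 + 4266 + 2788 + 536) / 7 = 24901/7 = 3557.2857
Detrended value: 3887 − 3557.2857 = 329.71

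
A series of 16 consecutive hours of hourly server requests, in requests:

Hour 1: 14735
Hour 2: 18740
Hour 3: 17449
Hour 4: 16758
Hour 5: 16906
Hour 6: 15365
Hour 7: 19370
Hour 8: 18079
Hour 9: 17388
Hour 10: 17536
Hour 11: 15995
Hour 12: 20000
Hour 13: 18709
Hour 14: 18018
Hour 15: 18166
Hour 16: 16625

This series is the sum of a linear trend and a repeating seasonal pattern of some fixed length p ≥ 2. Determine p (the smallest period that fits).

First differences y_{t+1} − y_t: 4005, -1291, -691, 148, -1541, 4005, -1291, -691, 148, -1541, 4005, -1291, …
The difference pattern repeats every 5 terms and not for any smaller step, so p = 5.

5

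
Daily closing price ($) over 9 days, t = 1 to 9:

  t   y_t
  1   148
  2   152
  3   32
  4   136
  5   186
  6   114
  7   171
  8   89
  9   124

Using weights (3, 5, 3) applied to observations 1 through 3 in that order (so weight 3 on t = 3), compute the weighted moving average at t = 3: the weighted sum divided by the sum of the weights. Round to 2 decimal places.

Weighted sum: 3·148 + 5·152 + 3·32 = 444 + 760 + 96 = 1300
Weight total: 3 + 5 + 3 = 11
WMA = 1300 / 11 = 118.18

118.18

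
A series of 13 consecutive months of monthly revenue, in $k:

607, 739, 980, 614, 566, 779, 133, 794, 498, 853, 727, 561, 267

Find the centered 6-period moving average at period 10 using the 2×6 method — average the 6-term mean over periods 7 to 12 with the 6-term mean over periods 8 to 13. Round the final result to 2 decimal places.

Sum over 7–12: 133 + 794 + 498 + 853 + 727 + 561 = 3566
Sum over 8–13: 794 + 498 + 853 + 727 + 561 + 267 = 3700
CMA at t=10 = (3566 + 3700) / (2·6) = 7266 / 12 = 605.50

605.50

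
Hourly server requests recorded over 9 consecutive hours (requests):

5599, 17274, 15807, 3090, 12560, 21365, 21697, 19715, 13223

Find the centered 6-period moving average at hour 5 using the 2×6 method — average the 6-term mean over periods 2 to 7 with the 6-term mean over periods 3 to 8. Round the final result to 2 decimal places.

15502.25

Sum over 2–7: 17274 + 15807 + 3090 + 12560 + 21365 + 21697 = 91793
Sum over 3–8: 15807 + 3090 + 12560 + 21365 + 21697 + 19715 = 94234
CMA at t=5 = (91793 + 94234) / (2·6) = 186027 / 12 = 15502.25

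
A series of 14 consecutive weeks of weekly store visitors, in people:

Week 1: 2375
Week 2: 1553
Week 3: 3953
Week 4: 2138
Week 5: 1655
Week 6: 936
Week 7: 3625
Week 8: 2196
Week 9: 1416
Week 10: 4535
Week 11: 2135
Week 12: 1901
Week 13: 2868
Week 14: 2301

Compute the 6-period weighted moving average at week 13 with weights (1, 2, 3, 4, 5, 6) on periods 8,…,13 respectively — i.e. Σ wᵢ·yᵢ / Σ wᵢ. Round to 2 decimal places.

Weighted sum: 1·2196 + 2·1416 + 3·4535 + 4·2135 + 5·1901 + 6·2868 = 2196 + 2832 + 13605 + 8540 + 9505 + 17208 = 53886
Weight total: 1 + 2 + 3 + 4 + 5 + 6 = 21
WMA = 53886 / 21 = 2566.00

2566.00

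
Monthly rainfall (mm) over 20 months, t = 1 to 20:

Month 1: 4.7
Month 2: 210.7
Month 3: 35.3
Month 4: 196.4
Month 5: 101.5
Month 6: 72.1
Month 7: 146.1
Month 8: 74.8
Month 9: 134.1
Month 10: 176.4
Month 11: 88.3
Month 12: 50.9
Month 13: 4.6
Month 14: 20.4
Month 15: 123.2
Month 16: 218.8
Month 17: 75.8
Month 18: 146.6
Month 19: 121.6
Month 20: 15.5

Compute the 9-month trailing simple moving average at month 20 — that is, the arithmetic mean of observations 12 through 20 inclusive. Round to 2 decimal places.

Sum of periods 12–20: 50.9 + 4.6 + 20.4 + 123.2 + 218.8 + 75.8 + 146.6 + 121.6 + 15.5 = 777.4
Divide by 9: 777.4 / 9 = 86.38

86.38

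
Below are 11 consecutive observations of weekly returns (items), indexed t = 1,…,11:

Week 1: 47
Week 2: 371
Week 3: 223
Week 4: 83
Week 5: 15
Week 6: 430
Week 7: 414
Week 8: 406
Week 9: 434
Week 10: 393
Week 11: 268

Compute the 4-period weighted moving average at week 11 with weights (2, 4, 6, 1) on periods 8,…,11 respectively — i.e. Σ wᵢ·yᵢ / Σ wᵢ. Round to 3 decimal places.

398.000

Weighted sum: 2·406 + 4·434 + 6·393 + 1·268 = 812 + 1736 + 2358 + 268 = 5174
Weight total: 2 + 4 + 6 + 1 = 13
WMA = 5174 / 13 = 398.000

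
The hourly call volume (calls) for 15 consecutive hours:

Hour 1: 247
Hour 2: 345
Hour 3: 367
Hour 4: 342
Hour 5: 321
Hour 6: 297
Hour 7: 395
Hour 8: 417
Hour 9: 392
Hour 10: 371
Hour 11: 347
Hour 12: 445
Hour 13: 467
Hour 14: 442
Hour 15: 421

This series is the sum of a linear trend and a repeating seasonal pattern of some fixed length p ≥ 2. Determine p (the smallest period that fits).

First differences y_{t+1} − y_t: 98, 22, -25, -21, -24, 98, 22, -25, -21, -24, 98, 22, …
The difference pattern repeats every 5 terms and not for any smaller step, so p = 5.

5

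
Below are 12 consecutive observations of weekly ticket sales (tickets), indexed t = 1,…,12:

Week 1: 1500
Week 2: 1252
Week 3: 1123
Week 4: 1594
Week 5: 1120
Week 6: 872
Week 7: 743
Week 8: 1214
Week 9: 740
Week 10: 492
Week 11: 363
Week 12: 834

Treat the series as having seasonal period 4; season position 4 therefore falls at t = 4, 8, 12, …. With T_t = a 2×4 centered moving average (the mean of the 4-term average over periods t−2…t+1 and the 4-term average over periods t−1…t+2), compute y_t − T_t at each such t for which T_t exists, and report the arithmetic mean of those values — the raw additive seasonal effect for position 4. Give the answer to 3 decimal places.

Season position 4 occurs at t = 4, 8 (where T_t is defined).
t=4: T_4 = 1224.75000; y_4 − T_4 = 1594 − 1224.75000 = 369.25000
t=8: T_8 = 844.75000; y_8 − T_8 = 1214 − 844.75000 = 369.25000
Mean deviation: (369.25000 + 369.25000) / 2 = 369.250

369.250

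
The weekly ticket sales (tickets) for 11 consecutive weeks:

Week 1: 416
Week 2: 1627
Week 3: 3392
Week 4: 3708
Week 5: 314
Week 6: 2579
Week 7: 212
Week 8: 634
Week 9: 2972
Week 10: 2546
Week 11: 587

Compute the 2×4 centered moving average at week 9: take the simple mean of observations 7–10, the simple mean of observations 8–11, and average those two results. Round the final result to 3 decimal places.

1637.875

Sum over 7–10: 212 + 634 + 2972 + 2546 = 6364
Sum over 8–11: 634 + 2972 + 2546 + 587 = 6739
CMA at t=9 = (6364 + 6739) / (2·4) = 13103 / 8 = 1637.875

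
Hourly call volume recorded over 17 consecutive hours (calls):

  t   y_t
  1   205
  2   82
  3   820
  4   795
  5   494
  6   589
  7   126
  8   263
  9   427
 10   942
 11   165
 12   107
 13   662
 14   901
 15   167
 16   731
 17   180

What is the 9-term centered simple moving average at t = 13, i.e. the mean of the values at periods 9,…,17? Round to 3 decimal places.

Sum of periods 9–17: 427 + 942 + 165 + 107 + 662 + 901 + 167 + 731 + 180 = 4282
Divide by 9: 4282 / 9 = 475.778

475.778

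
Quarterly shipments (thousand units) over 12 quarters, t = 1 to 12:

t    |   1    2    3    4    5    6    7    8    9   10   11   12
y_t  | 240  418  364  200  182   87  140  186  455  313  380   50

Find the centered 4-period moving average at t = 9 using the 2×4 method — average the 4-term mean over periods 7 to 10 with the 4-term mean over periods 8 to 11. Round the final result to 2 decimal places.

303.50

Sum over 7–10: 140 + 186 + 455 + 313 = 1094
Sum over 8–11: 186 + 455 + 313 + 380 = 1334
CMA at t=9 = (1094 + 1334) / (2·4) = 2428 / 8 = 303.50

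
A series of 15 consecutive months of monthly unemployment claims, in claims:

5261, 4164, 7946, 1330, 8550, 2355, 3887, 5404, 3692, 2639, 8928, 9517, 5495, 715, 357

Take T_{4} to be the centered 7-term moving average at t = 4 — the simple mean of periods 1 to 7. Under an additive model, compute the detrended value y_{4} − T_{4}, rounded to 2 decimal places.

-3454.71

Trend T_4 = (5261 + 4164 + 7946 + 1330 + 8550 + 2355 + 3887) / 7 = 33493/7 = 4784.7143
Detrended value: 1330 − 4784.7143 = -3454.71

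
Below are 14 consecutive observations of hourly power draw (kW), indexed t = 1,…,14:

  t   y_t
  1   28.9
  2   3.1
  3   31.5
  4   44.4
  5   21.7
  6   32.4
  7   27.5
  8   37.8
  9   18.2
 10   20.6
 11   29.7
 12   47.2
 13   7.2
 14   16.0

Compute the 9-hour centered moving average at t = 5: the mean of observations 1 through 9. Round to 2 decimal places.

27.28

Sum of periods 1–9: 28.9 + 3.1 + 31.5 + 44.4 + 21.7 + 32.4 + 27.5 + 37.8 + 18.2 = 245.5
Divide by 9: 245.5 / 9 = 27.28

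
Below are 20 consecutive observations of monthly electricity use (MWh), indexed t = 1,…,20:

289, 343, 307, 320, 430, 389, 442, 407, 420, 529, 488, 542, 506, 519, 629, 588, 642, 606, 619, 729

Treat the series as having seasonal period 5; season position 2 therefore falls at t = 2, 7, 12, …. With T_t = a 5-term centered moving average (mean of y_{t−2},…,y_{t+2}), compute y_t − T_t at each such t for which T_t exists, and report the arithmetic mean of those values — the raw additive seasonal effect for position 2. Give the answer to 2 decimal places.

Season position 2 occurs at t = 7, 12, 17 (where T_t is defined).
t=7: T_7 = 417.6000; y_7 − T_7 = 442 − 417.6000 = 24.4000
t=12: T_12 = 516.8000; y_12 − T_12 = 542 − 516.8000 = 25.2000
t=17: T_17 = 616.8000; y_17 − T_17 = 642 − 616.8000 = 25.2000
Mean deviation: (24.4000 + 25.2000 + 25.2000) / 3 = 24.93

24.93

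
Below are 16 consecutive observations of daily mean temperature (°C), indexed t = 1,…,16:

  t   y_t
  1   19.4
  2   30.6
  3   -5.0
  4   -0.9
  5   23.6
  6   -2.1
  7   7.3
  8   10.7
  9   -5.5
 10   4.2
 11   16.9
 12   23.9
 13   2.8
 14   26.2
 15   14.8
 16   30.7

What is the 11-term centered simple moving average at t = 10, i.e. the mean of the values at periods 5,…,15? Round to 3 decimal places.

Sum of periods 5–15: 23.6 + (-2.1) + 7.3 + 10.7 + (-5.5) + 4.2 + 16.9 + 23.9 + 2.8 + 26.2 + 14.8 = 122.8
Divide by 11: 122.8 / 11 = 11.164

11.164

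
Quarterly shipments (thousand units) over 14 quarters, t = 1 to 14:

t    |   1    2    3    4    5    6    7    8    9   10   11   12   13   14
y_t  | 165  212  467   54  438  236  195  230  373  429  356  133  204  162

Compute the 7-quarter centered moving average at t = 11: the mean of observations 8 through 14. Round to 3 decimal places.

269.571

Sum of periods 8–14: 230 + 373 + 429 + 356 + 133 + 204 + 162 = 1887
Divide by 7: 1887 / 7 = 269.571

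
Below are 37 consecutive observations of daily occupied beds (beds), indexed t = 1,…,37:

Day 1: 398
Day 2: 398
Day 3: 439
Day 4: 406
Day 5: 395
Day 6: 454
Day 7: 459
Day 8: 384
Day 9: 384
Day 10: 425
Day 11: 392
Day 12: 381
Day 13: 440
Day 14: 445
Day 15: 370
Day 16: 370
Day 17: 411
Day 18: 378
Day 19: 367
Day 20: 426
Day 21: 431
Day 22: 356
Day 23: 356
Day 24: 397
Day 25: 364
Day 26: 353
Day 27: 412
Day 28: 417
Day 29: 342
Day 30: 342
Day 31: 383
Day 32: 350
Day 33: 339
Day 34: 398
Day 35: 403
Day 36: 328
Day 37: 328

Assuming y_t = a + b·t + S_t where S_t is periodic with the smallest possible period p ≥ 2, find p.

7

First differences y_{t+1} − y_t: 0, 41, -33, -11, 59, 5, -75, 0, 41, -33, -11, 59, 5, -75, 0, 41, …
The difference pattern repeats every 7 terms and not for any smaller step, so p = 7.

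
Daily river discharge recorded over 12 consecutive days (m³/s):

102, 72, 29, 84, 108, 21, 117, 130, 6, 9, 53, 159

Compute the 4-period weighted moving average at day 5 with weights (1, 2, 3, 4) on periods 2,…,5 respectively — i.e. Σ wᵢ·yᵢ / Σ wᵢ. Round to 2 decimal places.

Weighted sum: 1·72 + 2·29 + 3·84 + 4·108 = 72 + 58 + 252 + 432 = 814
Weight total: 1 + 2 + 3 + 4 = 10
WMA = 814 / 10 = 81.40

81.40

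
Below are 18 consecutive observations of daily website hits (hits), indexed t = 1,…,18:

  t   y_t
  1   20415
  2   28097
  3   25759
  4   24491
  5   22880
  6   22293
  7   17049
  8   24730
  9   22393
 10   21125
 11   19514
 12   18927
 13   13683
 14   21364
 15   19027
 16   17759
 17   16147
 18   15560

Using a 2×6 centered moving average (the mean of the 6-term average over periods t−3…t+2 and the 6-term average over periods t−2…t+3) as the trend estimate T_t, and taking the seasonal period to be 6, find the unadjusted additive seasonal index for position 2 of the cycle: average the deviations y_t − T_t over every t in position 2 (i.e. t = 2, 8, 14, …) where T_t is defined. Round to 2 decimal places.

Season position 2 occurs at t = 8, 14 (where T_t is defined).
t=8: T_8 = 21464.5000; y_8 − T_8 = 24730 − 21464.5000 = 3265.5000
t=14: T_14 = 18098.4167; y_14 − T_14 = 21364 − 18098.4167 = 3265.5833
Mean deviation: (3265.5000 + 3265.5833) / 2 = 3265.54

3265.54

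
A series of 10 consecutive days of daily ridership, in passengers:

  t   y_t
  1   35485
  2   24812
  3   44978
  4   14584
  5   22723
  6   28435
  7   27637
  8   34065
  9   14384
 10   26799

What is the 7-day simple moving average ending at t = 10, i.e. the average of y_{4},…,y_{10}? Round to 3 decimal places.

24089.571

Sum of periods 4–10: 14584 + 22723 + 28435 + 27637 + 34065 + 14384 + 26799 = 168627
Divide by 7: 168627 / 7 = 24089.571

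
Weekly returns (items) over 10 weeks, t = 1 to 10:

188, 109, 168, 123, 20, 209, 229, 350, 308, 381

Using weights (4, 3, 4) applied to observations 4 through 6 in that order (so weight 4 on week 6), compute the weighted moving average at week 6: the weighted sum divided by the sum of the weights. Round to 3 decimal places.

Weighted sum: 4·123 + 3·20 + 4·209 = 492 + 60 + 836 = 1388
Weight total: 4 + 3 + 4 = 11
WMA = 1388 / 11 = 126.182

126.182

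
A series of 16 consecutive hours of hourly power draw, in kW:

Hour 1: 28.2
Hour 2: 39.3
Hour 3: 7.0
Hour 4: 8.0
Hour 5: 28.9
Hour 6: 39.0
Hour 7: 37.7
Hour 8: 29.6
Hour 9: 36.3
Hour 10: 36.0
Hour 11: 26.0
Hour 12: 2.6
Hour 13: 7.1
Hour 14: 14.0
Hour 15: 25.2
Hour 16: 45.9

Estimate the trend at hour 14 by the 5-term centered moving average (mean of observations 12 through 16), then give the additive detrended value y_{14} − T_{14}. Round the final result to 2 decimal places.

Trend T_14 = (2.6 + 7.1 + 14.0 + 25.2 + 45.9) / 5 = 94.8/5 = 18.9600
Detrended value: 14.0 − 18.9600 = -4.96

-4.96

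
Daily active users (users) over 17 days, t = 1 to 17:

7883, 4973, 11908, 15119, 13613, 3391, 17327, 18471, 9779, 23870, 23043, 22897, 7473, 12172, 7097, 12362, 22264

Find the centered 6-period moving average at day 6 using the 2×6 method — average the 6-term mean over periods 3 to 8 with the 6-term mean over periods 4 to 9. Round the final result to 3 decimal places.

Sum over 3–8: 11908 + 15119 + 13613 + 3391 + 17327 + 18471 = 79829
Sum over 4–9: 15119 + 13613 + 3391 + 17327 + 18471 + 9779 = 77700
CMA at t=6 = (79829 + 77700) / (2·6) = 157529 / 12 = 13127.417

13127.417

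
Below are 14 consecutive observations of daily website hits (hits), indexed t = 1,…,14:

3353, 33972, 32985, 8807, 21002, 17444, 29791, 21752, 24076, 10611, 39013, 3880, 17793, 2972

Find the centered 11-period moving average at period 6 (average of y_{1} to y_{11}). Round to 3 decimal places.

Sum of periods 1–11: 3353 + 33972 + 32985 + 8807 + 21002 + 17444 + 29791 + 21752 + 24076 + 10611 + 39013 = 242806
Divide by 11: 242806 / 11 = 22073.273

22073.273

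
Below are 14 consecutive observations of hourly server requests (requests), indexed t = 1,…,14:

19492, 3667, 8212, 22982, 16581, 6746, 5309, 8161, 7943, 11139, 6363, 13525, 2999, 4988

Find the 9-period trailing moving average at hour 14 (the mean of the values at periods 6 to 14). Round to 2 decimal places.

Sum of periods 6–14: 6746 + 5309 + 8161 + 7943 + 11139 + 6363 + 13525 + 2999 + 4988 = 67173
Divide by 9: 67173 / 9 = 7463.67

7463.67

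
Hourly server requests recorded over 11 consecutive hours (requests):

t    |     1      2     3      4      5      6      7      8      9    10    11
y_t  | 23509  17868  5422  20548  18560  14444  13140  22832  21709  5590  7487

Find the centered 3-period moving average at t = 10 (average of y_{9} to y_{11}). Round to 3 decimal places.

11595.333

Sum of periods 9–11: 21709 + 5590 + 7487 = 34786
Divide by 3: 34786 / 3 = 11595.333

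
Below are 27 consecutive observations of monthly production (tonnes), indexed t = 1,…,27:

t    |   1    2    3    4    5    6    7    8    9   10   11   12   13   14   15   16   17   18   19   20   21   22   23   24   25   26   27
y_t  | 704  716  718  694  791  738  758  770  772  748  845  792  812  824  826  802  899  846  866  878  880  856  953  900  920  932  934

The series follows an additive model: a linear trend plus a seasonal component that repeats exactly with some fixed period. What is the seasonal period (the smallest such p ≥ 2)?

First differences y_{t+1} − y_t: 12, 2, -24, 97, -53, 20, 12, 2, -24, 97, -53, 20, 12, 2, …
The difference pattern repeats every 6 terms and not for any smaller step, so p = 6.

6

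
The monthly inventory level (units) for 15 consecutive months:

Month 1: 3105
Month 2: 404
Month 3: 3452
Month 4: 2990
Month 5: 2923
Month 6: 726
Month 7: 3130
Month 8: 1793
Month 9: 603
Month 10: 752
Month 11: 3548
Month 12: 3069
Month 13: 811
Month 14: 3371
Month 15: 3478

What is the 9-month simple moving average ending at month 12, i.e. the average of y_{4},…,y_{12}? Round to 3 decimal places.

2170.444

Sum of periods 4–12: 2990 + 2923 + 726 + 3130 + 1793 + 603 + 752 + 3548 + 3069 = 19534
Divide by 9: 19534 / 9 = 2170.444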